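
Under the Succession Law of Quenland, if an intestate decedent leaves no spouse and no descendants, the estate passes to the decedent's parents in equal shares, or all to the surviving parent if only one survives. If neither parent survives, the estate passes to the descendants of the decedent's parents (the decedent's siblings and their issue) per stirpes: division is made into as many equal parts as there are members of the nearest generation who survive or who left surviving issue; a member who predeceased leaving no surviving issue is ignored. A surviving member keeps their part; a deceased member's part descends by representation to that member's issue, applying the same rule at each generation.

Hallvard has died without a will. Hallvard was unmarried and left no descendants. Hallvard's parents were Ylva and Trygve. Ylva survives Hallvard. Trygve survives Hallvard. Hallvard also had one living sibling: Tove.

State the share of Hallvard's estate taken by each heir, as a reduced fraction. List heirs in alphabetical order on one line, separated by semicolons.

Both parents survive, so Ylva and Trygve each take 1/2. The siblings take nothing because a surviving parent has priority.

Trygve 1/2; Ylva 1/2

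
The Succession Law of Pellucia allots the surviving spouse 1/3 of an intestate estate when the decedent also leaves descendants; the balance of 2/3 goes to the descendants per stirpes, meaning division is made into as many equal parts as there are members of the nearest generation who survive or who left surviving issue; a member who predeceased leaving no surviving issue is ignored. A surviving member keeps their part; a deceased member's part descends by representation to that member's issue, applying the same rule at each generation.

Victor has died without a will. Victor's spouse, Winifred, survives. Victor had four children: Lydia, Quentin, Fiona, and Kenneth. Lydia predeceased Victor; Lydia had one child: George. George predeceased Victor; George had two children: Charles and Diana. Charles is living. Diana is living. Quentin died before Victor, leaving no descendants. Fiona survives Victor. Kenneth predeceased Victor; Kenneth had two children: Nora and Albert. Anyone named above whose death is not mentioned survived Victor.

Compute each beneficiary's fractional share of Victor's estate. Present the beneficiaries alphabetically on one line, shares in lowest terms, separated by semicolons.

Albert 1/9; Charles 1/9; Diana 1/9; Fiona 2/9; Nora 1/9; Winifred 1/3

Winifred, as surviving spouse, takes 1/3.
The remaining 2/3 passes to Victor's descendants per stirpes.
Quentin left no surviving issue, so that branch lapses and is disregarded.
The 2/3 is divided into 3 equal shares of 2/9 among Lydia, Fiona, Kenneth.
Lydia predeceased; the 2/9 allotted to Lydia's branch passes to Lydia's issue by representation.
George's line is the sole branch at this level, so the full 2/9 passes to George's issue by representation.
The 2/9 is divided into 2 equal shares of 1/9 among Charles, Diana.
Charles is living and takes 1/9.
Diana is living and takes 1/9.
Fiona is living and takes 2/9.
Kenneth predeceased; the 2/9 allotted to Kenneth's branch passes to Kenneth's issue by representation.
The 2/9 is divided into 2 equal shares of 1/9 among Nora, Albert.
Nora is living and takes 1/9.
Albert is living and takes 1/9.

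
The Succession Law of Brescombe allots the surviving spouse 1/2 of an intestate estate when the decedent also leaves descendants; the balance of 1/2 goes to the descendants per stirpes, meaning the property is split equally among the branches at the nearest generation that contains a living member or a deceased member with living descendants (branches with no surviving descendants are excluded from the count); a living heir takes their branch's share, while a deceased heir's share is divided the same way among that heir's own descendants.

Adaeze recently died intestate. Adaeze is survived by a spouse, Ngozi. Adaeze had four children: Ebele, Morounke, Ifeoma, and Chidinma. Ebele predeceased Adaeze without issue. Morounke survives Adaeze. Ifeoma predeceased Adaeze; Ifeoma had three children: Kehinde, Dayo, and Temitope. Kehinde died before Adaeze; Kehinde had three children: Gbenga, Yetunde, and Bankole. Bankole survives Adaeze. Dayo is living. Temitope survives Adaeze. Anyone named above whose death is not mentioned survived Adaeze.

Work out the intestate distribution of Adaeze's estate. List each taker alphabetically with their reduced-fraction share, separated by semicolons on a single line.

Bankole 1/54; Chidinma 1/6; Dayo 1/18; Gbenga 1/54; Morounke 1/6; Ngozi 1/2; Temitope 1/18; Yetunde 1/54

Ngozi, as surviving spouse, takes 1/2.
The remaining 1/2 passes to Adaeze's descendants per stirpes.
Ebele left no surviving issue, so that branch lapses and is disregarded.
The 1/2 is divided into 3 equal shares of 1/6 among Morounke, Ifeoma, Chidinma.
Morounke is living and takes 1/6.
Ifeoma predeceased; the 1/6 allotted to Ifeoma's branch passes to Ifeoma's issue by representation.
The 1/6 is divided into 3 equal shares of 1/18 among Kehinde, Dayo, Temitope.
Kehinde predeceased; the 1/18 allotted to Kehinde's branch passes to Kehinde's issue by representation.
The 1/18 is divided into 3 equal shares of 1/54 among Gbenga, Yetunde, Bankole.
Gbenga is living and takes 1/54.
Yetunde is living and takes 1/54.
Bankole is living and takes 1/54.
Dayo is living and takes 1/18.
Temitope is living and takes 1/18.
Chidinma is living and takes 1/6.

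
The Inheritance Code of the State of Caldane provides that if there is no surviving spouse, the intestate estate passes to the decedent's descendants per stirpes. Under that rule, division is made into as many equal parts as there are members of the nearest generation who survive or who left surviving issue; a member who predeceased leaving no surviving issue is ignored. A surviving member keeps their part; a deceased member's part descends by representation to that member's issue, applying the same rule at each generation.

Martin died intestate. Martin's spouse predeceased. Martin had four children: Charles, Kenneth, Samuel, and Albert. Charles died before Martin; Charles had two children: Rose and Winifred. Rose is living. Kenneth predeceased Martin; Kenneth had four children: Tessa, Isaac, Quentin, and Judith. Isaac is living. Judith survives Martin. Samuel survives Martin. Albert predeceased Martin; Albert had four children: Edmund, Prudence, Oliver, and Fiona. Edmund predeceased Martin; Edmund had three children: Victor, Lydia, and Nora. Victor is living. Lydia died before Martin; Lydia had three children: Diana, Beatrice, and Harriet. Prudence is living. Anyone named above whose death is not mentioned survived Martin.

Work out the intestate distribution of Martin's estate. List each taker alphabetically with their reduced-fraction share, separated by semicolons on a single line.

Beatrice 1/144; Diana 1/144; Fiona 1/16; Harriet 1/144; Isaac 1/16; Judith 1/16; Nora 1/48; Oliver 1/16; Prudence 1/16; Quentin 1/16; Rose 1/8; Samuel 1/4; Tessa 1/16; Victor 1/48; Winifred 1/8

There is no surviving spouse, so the entire estate passes to Martin's descendants per stirpes.
The estate is divided into 4 equal shares of 1/4 among Charles, Kenneth, Samuel, Albert.
Charles predeceased; the 1/4 allotted to Charles's branch passes to Charles's issue by representation.
The 1/4 is divided into 2 equal shares of 1/8 among Rose, Winifred.
Rose is living and takes 1/8.
Winifred is living and takes 1/8.
Kenneth predeceased; the 1/4 allotted to Kenneth's branch passes to Kenneth's issue by representation.
The 1/4 is divided into 4 equal shares of 1/16 among Tessa, Isaac, Quentin, Judith.
Tessa is living and takes 1/16.
Isaac is living and takes 1/16.
Quentin is living and takes 1/16.
Judith is living and takes 1/16.
Samuel is living and takes 1/4.
Albert predeceased; the 1/4 allotted to Albert's branch passes to Albert's issue by representation.
The 1/4 is divided into 4 equal shares of 1/16 among Edmund, Prudence, Oliver, Fiona.
Edmund predeceased; the 1/16 allotted to Edmund's branch passes to Edmund's issue by representation.
The 1/16 is divided into 3 equal shares of 1/48 among Victor, Lydia, Nora.
Victor is living and takes 1/48.
Lydia predeceased; the 1/48 allotted to Lydia's branch passes to Lydia's issue by representation.
The 1/48 is divided into 3 equal shares of 1/144 among Diana, Beatrice, Harriet.
Diana is living and takes 1/144.
Beatrice is living and takes 1/144.
Harriet is living and takes 1/144.
Nora is living and takes 1/48.
Prudence is living and takes 1/16.
Oliver is living and takes 1/16.
Fiona is living and takes 1/16.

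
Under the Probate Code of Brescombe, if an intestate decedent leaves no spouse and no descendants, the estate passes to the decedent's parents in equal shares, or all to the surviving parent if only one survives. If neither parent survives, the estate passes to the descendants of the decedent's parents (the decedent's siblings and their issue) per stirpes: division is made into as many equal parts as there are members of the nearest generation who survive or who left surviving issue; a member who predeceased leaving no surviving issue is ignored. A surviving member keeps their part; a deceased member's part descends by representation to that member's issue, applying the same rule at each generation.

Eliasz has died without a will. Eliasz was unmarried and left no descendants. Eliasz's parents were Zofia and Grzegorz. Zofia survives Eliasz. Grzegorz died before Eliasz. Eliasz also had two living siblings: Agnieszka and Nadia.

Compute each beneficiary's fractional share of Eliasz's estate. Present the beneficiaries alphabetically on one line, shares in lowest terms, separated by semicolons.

Only one parent, Zofia, survives, so Zofia takes the entire estate. The siblings take nothing because a surviving parent has priority.

Zofia 1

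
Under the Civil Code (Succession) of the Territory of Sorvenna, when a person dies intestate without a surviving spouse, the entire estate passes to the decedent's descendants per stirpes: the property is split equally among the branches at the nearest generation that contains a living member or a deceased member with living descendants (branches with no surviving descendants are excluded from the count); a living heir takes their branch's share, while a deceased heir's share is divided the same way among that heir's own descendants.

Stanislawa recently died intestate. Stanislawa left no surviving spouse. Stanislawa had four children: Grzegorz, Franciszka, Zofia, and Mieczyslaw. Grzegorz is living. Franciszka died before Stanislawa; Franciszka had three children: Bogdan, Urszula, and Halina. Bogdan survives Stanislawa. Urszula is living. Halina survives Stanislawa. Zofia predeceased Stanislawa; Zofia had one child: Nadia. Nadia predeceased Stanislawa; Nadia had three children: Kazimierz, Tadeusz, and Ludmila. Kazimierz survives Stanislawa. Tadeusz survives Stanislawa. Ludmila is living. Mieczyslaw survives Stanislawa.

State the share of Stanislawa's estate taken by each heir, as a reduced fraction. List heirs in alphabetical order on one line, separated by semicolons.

There is no surviving spouse, so the entire estate passes to Stanislawa's descendants per stirpes.
The estate is divided into 4 equal shares of 1/4 among Grzegorz, Franciszka, Zofia, Mieczyslaw.
Grzegorz is living and takes 1/4.
Franciszka predeceased; the 1/4 allotted to Franciszka's branch passes to Franciszka's issue by representation.
The 1/4 is divided into 3 equal shares of 1/12 among Bogdan, Urszula, Halina.
Bogdan is living and takes 1/12.
Urszula is living and takes 1/12.
Halina is living and takes 1/12.
Zofia predeceased; the 1/4 allotted to Zofia's branch passes to Zofia's issue by representation.
Nadia's line is the sole branch at this level, so the full 1/4 passes to Nadia's issue by representation.
The 1/4 is divided into 3 equal shares of 1/12 among Kazimierz, Tadeusz, Ludmila.
Kazimierz is living and takes 1/12.
Tadeusz is living and takes 1/12.
Ludmila is living and takes 1/12.
Mieczyslaw is living and takes 1/4.

Bogdan 1/12; Grzegorz 1/4; Halina 1/12; Kazimierz 1/12; Ludmila 1/12; Mieczyslaw 1/4; Tadeusz 1/12; Urszula 1/12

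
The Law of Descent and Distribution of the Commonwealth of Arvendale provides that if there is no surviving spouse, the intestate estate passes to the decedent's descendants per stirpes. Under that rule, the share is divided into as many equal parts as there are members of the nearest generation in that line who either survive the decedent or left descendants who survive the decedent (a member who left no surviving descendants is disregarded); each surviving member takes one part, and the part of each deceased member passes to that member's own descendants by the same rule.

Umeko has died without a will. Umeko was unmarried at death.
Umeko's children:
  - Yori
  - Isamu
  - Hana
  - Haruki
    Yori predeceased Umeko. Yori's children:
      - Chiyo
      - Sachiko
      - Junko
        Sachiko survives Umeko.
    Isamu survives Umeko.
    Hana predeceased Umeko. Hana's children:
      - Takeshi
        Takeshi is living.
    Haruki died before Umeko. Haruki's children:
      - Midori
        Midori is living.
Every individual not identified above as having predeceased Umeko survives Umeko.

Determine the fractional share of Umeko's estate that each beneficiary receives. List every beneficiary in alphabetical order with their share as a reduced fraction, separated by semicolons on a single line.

There is no surviving spouse, so the entire estate passes to Umeko's descendants per stirpes.
The estate is divided into 4 equal shares of 1/4 among Yori, Isamu, Hana, Haruki.
Yori predeceased; the 1/4 allotted to Yori's branch passes to Yori's issue by representation.
The 1/4 is divided into 3 equal shares of 1/12 among Chiyo, Sachiko, Junko.
Chiyo is living and takes 1/12.
Sachiko is living and takes 1/12.
Junko is living and takes 1/12.
Isamu is living and takes 1/4.
Hana predeceased; the 1/4 allotted to Hana's branch passes to Hana's issue by representation.
Takeshi is the sole taker at this level and receives the full 1/4.
Haruki predeceased; the 1/4 allotted to Haruki's branch passes to Haruki's issue by representation.
Midori is the sole taker at this level and receives the full 1/4.

Chiyo 1/12; Isamu 1/4; Junko 1/12; Midori 1/4; Sachiko 1/12; Takeshi 1/4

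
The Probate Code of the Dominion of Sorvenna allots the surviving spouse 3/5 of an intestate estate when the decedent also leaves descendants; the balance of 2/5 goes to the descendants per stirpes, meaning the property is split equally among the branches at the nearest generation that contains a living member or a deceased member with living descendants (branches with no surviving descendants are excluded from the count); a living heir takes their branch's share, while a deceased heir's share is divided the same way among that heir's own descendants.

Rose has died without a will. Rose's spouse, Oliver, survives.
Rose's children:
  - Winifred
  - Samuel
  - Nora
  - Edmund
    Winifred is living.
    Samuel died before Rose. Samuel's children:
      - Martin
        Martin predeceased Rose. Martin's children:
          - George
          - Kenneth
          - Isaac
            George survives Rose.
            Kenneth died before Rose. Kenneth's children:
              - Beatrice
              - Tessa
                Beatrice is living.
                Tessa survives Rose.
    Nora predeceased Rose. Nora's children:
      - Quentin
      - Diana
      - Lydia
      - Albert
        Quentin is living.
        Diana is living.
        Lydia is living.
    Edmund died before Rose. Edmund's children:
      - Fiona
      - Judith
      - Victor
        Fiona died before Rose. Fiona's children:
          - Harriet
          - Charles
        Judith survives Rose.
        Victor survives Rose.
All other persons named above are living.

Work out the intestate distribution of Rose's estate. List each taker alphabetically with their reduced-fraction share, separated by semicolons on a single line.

Oliver, as surviving spouse, takes 3/5.
The remaining 2/5 passes to Rose's descendants per stirpes.
The 2/5 is divided into 4 equal shares of 1/10 among Winifred, Samuel, Nora, Edmund.
Winifred is living and takes 1/10.
Samuel predeceased; the 1/10 allotted to Samuel's branch passes to Samuel's issue by representation.
Martin's line is the sole branch at this level, so the full 1/10 passes to Martin's issue by representation.
The 1/10 is divided into 3 equal shares of 1/30 among George, Kenneth, Isaac.
George is living and takes 1/30.
Kenneth predeceased; the 1/30 allotted to Kenneth's branch passes to Kenneth's issue by representation.
The 1/30 is divided into 2 equal shares of 1/60 among Beatrice, Tessa.
Beatrice is living and takes 1/60.
Tessa is living and takes 1/60.
Isaac is living and takes 1/30.
Nora predeceased; the 1/10 allotted to Nora's branch passes to Nora's issue by representation.
The 1/10 is divided into 4 equal shares of 1/40 among Quentin, Diana, Lydia, Albert.
Quentin is living and takes 1/40.
Diana is living and takes 1/40.
Lydia is living and takes 1/40.
Albert is living and takes 1/40.
Edmund predeceased; the 1/10 allotted to Edmund's branch passes to Edmund's issue by representation.
The 1/10 is divided into 3 equal shares of 1/30 among Fiona, Judith, Victor.
Fiona predeceased; the 1/30 allotted to Fiona's branch passes to Fiona's issue by representation.
The 1/30 is divided into 2 equal shares of 1/60 among Harriet, Charles.
Harriet is living and takes 1/60.
Charles is living and takes 1/60.
Judith is living and takes 1/30.
Victor is living and takes 1/30.

Albert 1/40; Beatrice 1/60; Charles 1/60; Diana 1/40; George 1/30; Harriet 1/60; Isaac 1/30; Judith 1/30; Lydia 1/40; Oliver 3/5; Quentin 1/40; Tessa 1/60; Victor 1/30; Winifred 1/10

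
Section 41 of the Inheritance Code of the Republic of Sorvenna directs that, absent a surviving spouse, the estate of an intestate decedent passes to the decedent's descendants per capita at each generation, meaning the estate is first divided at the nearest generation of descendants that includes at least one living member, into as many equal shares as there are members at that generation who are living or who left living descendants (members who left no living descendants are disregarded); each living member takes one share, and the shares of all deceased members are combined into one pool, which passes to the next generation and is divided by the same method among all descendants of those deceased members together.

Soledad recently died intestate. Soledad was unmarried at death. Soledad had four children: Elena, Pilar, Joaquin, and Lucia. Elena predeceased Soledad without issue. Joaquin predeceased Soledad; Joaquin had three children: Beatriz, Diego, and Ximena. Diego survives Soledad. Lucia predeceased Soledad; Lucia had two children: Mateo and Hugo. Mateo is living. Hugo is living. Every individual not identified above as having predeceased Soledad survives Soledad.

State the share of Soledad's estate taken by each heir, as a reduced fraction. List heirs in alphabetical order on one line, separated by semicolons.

Beatriz 2/15; Diego 2/15; Hugo 2/15; Mateo 2/15; Pilar 1/3; Ximena 2/15

There is no surviving spouse, so the entire estate passes to Soledad's descendants per capita at each generation.
At generation 1 (Pilar, Joaquin, Lucia) there are 3 shares of (1)/3 = 1/3 each.
Living: Pilar — each takes 1/3.
Deceased: Joaquin and Lucia. Their combined 2/3 is pooled and carried to generation 2.
At generation 2 (Beatriz, Diego, Ximena, Mateo, Hugo) there are 5 shares of (2/3)/5 = 2/15 each.
Living: Beatriz, Diego, Ximena, Mateo, and Hugo — each takes 2/15.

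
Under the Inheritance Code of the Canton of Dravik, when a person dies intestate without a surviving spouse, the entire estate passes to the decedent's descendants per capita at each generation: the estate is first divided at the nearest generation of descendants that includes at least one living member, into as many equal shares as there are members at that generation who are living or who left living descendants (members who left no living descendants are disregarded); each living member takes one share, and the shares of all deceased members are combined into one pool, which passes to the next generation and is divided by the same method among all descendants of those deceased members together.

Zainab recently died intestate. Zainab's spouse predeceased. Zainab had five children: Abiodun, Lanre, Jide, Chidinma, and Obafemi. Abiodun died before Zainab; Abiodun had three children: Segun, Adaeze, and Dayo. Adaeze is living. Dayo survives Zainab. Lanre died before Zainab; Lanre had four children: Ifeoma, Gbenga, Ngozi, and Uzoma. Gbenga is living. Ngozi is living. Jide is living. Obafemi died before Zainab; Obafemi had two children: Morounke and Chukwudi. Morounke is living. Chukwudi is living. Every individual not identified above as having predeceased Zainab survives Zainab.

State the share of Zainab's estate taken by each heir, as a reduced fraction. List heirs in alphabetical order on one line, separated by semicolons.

Adaeze 1/15; Chidinma 1/5; Chukwudi 1/15; Dayo 1/15; Gbenga 1/15; Ifeoma 1/15; Jide 1/5; Morounke 1/15; Ngozi 1/15; Segun 1/15; Uzoma 1/15

There is no surviving spouse, so the entire estate passes to Zainab's descendants per capita at each generation.
At generation 1 (Abiodun, Lanre, Jide, Chidinma, Obafemi) there are 5 shares of (1)/5 = 1/5 each.
Living: Jide and Chidinma — each takes 1/5.
Deceased: Abiodun, Lanre, and Obafemi. Their combined 3/5 is pooled and carried to generation 2.
At generation 2 (Segun, Adaeze, Dayo, Ifeoma, Gbenga, Ngozi, Uzoma, Morounke, Chukwudi) there are 9 shares of (3/5)/9 = 1/15 each.
Living: Segun, Adaeze, Dayo, Ifeoma, Gbenga, Ngozi, Uzoma, Morounke, and Chukwudi — each takes 1/15.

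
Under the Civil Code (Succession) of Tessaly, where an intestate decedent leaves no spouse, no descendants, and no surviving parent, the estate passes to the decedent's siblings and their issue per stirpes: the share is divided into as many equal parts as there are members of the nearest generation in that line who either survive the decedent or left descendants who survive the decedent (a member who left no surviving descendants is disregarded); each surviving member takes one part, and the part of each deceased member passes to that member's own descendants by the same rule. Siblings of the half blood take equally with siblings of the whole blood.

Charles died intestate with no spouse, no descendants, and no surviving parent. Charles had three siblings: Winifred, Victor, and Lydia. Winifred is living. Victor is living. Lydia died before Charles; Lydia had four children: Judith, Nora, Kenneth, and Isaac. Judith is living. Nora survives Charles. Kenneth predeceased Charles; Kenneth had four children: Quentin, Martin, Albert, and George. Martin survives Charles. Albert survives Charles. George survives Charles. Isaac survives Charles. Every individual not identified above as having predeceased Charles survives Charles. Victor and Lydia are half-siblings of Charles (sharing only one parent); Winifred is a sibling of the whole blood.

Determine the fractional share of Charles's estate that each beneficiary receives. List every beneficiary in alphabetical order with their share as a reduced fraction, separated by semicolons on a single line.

No spouse, descendants, or parent survives, so the estate passes to Charles's siblings per stirpes.
Half-blood and whole-blood siblings take equally under the stated rule.
The estate is divided into 3 equal shares of 1/3 among Winifred, Victor, Lydia.
Winifred is living and takes 1/3.
Victor is living and takes 1/3.
Lydia predeceased; the 1/3 allotted to Lydia's branch passes to Lydia's issue by representation.
The 1/3 is divided into 4 equal shares of 1/12 among Judith, Nora, Kenneth, Isaac.
Judith is living and takes 1/12.
Nora is living and takes 1/12.
Kenneth predeceased; the 1/12 allotted to Kenneth's branch passes to Kenneth's issue by representation.
The 1/12 is divided into 4 equal shares of 1/48 among Quentin, Martin, Albert, George.
Quentin is living and takes 1/48.
Martin is living and takes 1/48.
Albert is living and takes 1/48.
George is living and takes 1/48.
Isaac is living and takes 1/12.

Albert 1/48; George 1/48; Isaac 1/12; Judith 1/12; Martin 1/48; Nora 1/12; Quentin 1/48; Victor 1/3; Winifred 1/3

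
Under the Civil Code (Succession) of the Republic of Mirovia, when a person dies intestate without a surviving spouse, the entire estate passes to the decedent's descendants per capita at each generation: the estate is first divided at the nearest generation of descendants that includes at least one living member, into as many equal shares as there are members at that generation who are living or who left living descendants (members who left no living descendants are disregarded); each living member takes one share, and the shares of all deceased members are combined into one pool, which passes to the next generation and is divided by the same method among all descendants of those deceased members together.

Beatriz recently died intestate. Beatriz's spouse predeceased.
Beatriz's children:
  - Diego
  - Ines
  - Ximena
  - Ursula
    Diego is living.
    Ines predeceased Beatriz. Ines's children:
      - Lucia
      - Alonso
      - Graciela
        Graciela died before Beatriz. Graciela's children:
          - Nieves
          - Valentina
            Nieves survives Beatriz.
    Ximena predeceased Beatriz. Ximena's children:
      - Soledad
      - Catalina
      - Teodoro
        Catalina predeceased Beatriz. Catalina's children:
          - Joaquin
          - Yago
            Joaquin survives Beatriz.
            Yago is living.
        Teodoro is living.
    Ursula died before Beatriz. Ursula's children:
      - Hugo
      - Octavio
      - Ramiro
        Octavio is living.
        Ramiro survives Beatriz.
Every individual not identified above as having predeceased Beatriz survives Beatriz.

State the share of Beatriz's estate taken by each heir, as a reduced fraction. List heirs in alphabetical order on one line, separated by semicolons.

Alonso 1/12; Diego 1/4; Hugo 1/12; Joaquin 1/24; Lucia 1/12; Nieves 1/24; Octavio 1/12; Ramiro 1/12; Soledad 1/12; Teodoro 1/12; Valentina 1/24; Yago 1/24

There is no surviving spouse, so the entire estate passes to Beatriz's descendants per capita at each generation.
At generation 1 (Diego, Ines, Ximena, Ursula) there are 4 shares of (1)/4 = 1/4 each.
Living: Diego — each takes 1/4.
Deceased: Ines, Ximena, and Ursula. Their combined 3/4 is pooled and carried to generation 2.
At generation 2 (Lucia, Alonso, Graciela, Soledad, Catalina, Teodoro, Hugo, Octavio, Ramiro) there are 9 shares of (3/4)/9 = 1/12 each.
Living: Lucia, Alonso, Soledad, Teodoro, Hugo, Octavio, and Ramiro — each takes 1/12.
Deceased: Graciela and Catalina. Their combined 1/6 is pooled and carried to generation 3.
At generation 3 (Nieves, Valentina, Joaquin, Yago) there are 4 shares of (1/6)/4 = 1/24 each.
Living: Nieves, Valentina, Joaquin, and Yago — each takes 1/24.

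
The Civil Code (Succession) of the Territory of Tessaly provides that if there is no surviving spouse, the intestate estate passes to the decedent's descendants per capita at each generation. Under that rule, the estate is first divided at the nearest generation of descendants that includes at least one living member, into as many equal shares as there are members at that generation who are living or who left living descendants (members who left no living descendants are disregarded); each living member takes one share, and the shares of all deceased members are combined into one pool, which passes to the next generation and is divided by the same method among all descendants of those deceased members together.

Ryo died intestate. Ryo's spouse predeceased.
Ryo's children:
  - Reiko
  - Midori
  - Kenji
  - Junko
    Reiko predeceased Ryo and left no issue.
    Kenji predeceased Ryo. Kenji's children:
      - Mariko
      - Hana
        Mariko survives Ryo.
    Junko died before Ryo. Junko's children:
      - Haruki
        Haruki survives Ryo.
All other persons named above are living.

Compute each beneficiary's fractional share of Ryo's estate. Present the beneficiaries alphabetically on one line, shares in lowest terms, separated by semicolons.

There is no surviving spouse, so the entire estate passes to Ryo's descendants per capita at each generation.
At generation 1 (Midori, Kenji, Junko) there are 3 shares of (1)/3 = 1/3 each.
Living: Midori — each takes 1/3.
Deceased: Kenji and Junko. Their combined 2/3 is pooled and carried to generation 2.
At generation 2 (Mariko, Hana, Haruki) there are 3 shares of (2/3)/3 = 2/9 each.
Living: Mariko, Hana, and Haruki — each takes 2/9.

Hana 2/9; Haruki 2/9; Mariko 2/9; Midori 1/3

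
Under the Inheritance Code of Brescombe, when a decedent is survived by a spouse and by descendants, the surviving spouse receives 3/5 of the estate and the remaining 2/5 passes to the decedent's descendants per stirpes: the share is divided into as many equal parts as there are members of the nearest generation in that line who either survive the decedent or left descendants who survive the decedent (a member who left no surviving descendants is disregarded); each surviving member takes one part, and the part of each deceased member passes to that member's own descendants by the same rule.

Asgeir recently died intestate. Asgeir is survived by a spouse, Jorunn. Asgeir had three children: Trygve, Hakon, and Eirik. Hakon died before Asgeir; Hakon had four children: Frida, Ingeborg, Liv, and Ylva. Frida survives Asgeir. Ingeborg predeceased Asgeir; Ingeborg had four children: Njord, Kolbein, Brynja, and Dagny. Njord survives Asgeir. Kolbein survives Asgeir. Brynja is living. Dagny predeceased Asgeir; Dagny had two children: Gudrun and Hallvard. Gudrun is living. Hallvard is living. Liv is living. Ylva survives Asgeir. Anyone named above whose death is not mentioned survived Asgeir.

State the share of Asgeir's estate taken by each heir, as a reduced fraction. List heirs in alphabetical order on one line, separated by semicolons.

Jorunn, as surviving spouse, takes 3/5.
The remaining 2/5 passes to Asgeir's descendants per stirpes.
The 2/5 is divided into 3 equal shares of 2/15 among Trygve, Hakon, Eirik.
Trygve is living and takes 2/15.
Hakon predeceased; the 2/15 allotted to Hakon's branch passes to Hakon's issue by representation.
The 2/15 is divided into 4 equal shares of 1/30 among Frida, Ingeborg, Liv, Ylva.
Frida is living and takes 1/30.
Ingeborg predeceased; the 1/30 allotted to Ingeborg's branch passes to Ingeborg's issue by representation.
The 1/30 is divided into 4 equal shares of 1/120 among Njord, Kolbein, Brynja, Dagny.
Njord is living and takes 1/120.
Kolbein is living and takes 1/120.
Brynja is living and takes 1/120.
Dagny predeceased; the 1/120 allotted to Dagny's branch passes to Dagny's issue by representation.
The 1/120 is divided into 2 equal shares of 1/240 among Gudrun, Hallvard.
Gudrun is living and takes 1/240.
Hallvard is living and takes 1/240.
Liv is living and takes 1/30.
Ylva is living and takes 1/30.
Eirik is living and takes 2/15.

Brynja 1/120; Eirik 2/15; Frida 1/30; Gudrun 1/240; Hallvard 1/240; Jorunn 3/5; Kolbein 1/120; Liv 1/30; Njord 1/120; Trygve 2/15; Ylva 1/30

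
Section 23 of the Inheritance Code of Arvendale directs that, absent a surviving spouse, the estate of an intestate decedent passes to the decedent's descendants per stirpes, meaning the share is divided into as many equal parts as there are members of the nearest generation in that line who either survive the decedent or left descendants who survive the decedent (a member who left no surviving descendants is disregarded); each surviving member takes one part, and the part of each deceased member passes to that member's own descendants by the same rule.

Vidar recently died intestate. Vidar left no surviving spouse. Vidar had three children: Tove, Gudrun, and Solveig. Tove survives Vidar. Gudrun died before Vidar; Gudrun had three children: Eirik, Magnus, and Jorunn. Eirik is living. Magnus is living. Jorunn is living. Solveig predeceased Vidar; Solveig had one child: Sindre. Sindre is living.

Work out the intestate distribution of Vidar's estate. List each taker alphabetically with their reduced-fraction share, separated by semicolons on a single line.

Eirik 1/9; Jorunn 1/9; Magnus 1/9; Sindre 1/3; Tove 1/3

There is no surviving spouse, so the entire estate passes to Vidar's descendants per stirpes.
The estate is divided into 3 equal shares of 1/3 among Tove, Gudrun, Solveig.
Tove is living and takes 1/3.
Gudrun predeceased; the 1/3 allotted to Gudrun's branch passes to Gudrun's issue by representation.
The 1/3 is divided into 3 equal shares of 1/9 among Eirik, Magnus, Jorunn.
Eirik is living and takes 1/9.
Magnus is living and takes 1/9.
Jorunn is living and takes 1/9.
Solveig predeceased; the 1/3 allotted to Solveig's branch passes to Solveig's issue by representation.
Sindre is the sole taker at this level and receives the full 1/3.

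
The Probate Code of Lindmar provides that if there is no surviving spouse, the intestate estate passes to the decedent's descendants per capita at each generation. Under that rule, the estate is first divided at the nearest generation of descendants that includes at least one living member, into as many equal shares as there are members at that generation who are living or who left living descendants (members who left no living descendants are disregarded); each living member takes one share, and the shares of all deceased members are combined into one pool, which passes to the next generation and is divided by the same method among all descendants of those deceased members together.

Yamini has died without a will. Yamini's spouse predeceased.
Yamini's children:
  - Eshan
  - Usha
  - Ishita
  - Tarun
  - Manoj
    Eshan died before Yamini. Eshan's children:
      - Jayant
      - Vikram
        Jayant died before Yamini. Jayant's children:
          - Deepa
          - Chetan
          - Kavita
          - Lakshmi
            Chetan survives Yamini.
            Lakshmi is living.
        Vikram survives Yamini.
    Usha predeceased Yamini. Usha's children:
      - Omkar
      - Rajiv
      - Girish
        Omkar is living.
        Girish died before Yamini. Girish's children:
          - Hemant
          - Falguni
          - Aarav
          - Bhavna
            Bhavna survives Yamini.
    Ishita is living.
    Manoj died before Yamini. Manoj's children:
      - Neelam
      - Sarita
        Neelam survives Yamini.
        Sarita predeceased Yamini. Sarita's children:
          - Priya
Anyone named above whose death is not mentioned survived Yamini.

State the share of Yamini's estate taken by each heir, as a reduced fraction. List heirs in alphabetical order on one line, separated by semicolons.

Aarav 1/35; Bhavna 1/35; Chetan 1/35; Deepa 1/35; Falguni 1/35; Hemant 1/35; Ishita 1/5; Kavita 1/35; Lakshmi 1/35; Neelam 3/35; Omkar 3/35; Priya 1/35; Rajiv 3/35; Tarun 1/5; Vikram 3/35

There is no surviving spouse, so the entire estate passes to Yamini's descendants per capita at each generation.
At generation 1 (Eshan, Usha, Ishita, Tarun, Manoj) there are 5 shares of (1)/5 = 1/5 each.
Living: Ishita and Tarun — each takes 1/5.
Deceased: Eshan, Usha, and Manoj. Their combined 3/5 is pooled and carried to generation 2.
At generation 2 (Jayant, Vikram, Omkar, Rajiv, Girish, Neelam, Sarita) there are 7 shares of (3/5)/7 = 3/35 each.
Living: Vikram, Omkar, Rajiv, and Neelam — each takes 3/35.
Deceased: Jayant, Girish, and Sarita. Their combined 9/35 is pooled and carried to generation 3.
At generation 3 (Deepa, Chetan, Kavita, Lakshmi, Hemant, Falguni, Aarav, Bhavna, Priya) there are 9 shares of (9/35)/9 = 1/35 each.
Living: Deepa, Chetan, Kavita, Lakshmi, Hemant, Falguni, Aarav, Bhavna, and Priya — each takes 1/35.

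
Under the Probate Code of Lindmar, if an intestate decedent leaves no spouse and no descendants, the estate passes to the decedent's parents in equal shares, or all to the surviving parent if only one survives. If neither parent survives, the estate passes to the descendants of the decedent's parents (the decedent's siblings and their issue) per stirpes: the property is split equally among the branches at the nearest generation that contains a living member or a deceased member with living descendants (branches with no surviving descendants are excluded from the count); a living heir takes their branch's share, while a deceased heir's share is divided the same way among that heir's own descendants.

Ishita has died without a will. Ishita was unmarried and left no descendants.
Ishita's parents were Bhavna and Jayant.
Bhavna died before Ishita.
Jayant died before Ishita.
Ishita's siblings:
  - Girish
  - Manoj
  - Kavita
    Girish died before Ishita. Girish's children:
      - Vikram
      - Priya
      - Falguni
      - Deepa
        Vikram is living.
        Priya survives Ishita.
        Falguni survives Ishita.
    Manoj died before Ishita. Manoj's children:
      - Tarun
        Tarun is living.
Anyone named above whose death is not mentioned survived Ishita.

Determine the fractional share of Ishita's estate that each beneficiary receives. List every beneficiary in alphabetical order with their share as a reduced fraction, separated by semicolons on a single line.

Neither parent survives and there are no descendants, so the estate passes to Ishita's siblings and their issue per stirpes.
The estate is divided into 3 equal shares of 1/3 among Girish, Manoj, Kavita.
Girish predeceased; the 1/3 allotted to Girish's branch passes to Girish's issue by representation.
The 1/3 is divided into 4 equal shares of 1/12 among Vikram, Priya, Falguni, Deepa.
Vikram is living and takes 1/12.
Priya is living and takes 1/12.
Falguni is living and takes 1/12.
Deepa is living and takes 1/12.
Manoj predeceased; the 1/3 allotted to Manoj's branch passes to Manoj's issue by representation.
Tarun is the sole taker at this level and receives the full 1/3.
Kavita is living and takes 1/3.

Deepa 1/12; Falguni 1/12; Kavita 1/3; Priya 1/12; Tarun 1/3; Vikram 1/12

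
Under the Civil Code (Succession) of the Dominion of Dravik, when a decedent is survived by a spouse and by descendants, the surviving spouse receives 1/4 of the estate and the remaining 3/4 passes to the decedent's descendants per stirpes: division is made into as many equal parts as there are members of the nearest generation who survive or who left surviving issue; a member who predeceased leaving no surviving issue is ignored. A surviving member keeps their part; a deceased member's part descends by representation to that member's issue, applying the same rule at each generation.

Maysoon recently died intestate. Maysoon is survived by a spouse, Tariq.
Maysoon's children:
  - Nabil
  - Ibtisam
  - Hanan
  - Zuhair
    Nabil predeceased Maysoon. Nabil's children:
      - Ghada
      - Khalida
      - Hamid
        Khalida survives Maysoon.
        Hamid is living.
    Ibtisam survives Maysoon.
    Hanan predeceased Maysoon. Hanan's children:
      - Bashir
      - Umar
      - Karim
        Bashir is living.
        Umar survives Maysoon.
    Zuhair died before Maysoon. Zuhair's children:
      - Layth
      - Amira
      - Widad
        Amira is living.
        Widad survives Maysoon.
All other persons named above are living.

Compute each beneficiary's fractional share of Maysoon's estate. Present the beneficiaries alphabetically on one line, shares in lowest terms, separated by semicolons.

Tariq, as surviving spouse, takes 1/4.
The remaining 3/4 passes to Maysoon's descendants per stirpes.
The 3/4 is divided into 4 equal shares of 3/16 among Nabil, Ibtisam, Hanan, Zuhair.
Nabil predeceased; the 3/16 allotted to Nabil's branch passes to Nabil's issue by representation.
The 3/16 is divided into 3 equal shares of 1/16 among Ghada, Khalida, Hamid.
Ghada is living and takes 1/16.
Khalida is living and takes 1/16.
Hamid is living and takes 1/16.
Ibtisam is living and takes 3/16.
Hanan predeceased; the 3/16 allotted to Hanan's branch passes to Hanan's issue by representation.
The 3/16 is divided into 3 equal shares of 1/16 among Bashir, Umar, Karim.
Bashir is living and takes 1/16.
Umar is living and takes 1/16.
Karim is living and takes 1/16.
Zuhair predeceased; the 3/16 allotted to Zuhair's branch passes to Zuhair's issue by representation.
The 3/16 is divided into 3 equal shares of 1/16 among Layth, Amira, Widad.
Layth is living and takes 1/16.
Amira is living and takes 1/16.
Widad is living and takes 1/16.

Amira 1/16; Bashir 1/16; Ghada 1/16; Hamid 1/16; Ibtisam 3/16; Karim 1/16; Khalida 1/16; Layth 1/16; Tariq 1/4; Umar 1/16; Widad 1/16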